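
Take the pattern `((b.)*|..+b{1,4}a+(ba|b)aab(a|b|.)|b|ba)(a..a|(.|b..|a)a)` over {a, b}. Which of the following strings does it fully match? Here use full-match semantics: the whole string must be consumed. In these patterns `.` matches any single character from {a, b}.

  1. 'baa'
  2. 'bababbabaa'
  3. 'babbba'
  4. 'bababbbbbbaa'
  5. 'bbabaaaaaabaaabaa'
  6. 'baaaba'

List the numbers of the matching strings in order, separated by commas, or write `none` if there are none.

1 → match
2 → match
3 → match
4 → match
5 → no match
6 → match

1, 2, 3, 4, 6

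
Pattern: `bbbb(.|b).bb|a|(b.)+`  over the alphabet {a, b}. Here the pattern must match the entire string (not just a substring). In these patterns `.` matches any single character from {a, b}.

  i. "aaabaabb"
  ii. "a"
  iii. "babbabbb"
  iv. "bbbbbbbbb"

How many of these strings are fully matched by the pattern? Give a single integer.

1

i → no match
ii → match
iii → no match
iv → no match
Total matched: 1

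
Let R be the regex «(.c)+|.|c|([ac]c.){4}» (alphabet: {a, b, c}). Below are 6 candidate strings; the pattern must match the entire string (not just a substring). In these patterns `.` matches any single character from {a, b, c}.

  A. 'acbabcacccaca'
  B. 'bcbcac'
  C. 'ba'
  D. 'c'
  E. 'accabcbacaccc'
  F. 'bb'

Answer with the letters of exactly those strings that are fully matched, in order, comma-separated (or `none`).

B, D

A → no match
B → match
C → no match
D → match
E → no match
F → no match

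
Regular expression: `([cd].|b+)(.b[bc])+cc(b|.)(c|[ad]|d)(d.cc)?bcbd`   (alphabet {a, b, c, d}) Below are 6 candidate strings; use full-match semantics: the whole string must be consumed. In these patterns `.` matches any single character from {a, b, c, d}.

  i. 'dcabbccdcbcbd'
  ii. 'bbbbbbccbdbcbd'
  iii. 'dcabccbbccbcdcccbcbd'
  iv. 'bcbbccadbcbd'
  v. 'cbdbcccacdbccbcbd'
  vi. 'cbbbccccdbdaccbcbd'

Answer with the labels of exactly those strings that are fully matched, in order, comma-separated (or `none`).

i → match
ii → match
iii → match
iv → match
v → match
vi → no match

i, ii, iii, iv, v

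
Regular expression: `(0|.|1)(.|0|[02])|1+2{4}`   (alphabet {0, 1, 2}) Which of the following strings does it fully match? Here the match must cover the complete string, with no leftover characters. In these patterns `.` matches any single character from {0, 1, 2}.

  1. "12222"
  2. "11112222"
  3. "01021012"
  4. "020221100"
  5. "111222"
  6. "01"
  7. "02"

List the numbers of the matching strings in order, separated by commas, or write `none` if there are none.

1, 2, 6, 7

1 → match
2 → match
3 → no match
4 → no match
5 → no match
6 → match
7 → match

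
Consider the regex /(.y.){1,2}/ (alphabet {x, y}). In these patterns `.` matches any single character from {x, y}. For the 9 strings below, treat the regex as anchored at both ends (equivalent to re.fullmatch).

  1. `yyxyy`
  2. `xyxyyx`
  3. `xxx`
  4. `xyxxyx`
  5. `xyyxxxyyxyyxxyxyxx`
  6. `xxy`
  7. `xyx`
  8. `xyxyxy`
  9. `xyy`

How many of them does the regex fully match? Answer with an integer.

4

1. `yyxyy` → no match
2. `xyxyyx` → match
3. `xxx` → no match
4. `xyxxyx` → match
5 → no match
6. `xxy` → no match
7. `xyx` → match
8. `xyxyxy` → no match
9. `xyy` → match
Total matched: 4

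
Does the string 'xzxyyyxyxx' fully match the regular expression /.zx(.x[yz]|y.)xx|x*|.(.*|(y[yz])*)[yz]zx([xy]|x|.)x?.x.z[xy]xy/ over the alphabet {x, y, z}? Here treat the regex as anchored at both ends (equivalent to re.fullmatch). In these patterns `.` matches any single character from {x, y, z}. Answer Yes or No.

No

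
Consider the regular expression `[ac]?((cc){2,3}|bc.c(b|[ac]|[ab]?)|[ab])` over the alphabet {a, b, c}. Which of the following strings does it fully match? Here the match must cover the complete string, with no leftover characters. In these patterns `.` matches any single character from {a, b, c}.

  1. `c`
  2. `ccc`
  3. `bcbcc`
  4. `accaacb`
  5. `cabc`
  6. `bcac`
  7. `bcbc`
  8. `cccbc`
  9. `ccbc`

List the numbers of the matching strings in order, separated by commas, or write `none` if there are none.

1 → no match
2 → no match
3 → match
4 → no match
5 → no match
6 → match
7 → match
8 → no match
9 → no match

3, 6, 7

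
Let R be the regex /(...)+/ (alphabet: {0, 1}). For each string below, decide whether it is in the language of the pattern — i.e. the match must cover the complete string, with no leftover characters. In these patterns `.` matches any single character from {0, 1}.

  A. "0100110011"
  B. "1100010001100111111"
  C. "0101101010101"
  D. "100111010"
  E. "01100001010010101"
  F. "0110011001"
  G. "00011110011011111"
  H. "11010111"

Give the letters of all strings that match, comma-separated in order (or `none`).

D

A → no match
B → no match
C → no match
D → match
E → no match
F → no match
G → no match
H → no match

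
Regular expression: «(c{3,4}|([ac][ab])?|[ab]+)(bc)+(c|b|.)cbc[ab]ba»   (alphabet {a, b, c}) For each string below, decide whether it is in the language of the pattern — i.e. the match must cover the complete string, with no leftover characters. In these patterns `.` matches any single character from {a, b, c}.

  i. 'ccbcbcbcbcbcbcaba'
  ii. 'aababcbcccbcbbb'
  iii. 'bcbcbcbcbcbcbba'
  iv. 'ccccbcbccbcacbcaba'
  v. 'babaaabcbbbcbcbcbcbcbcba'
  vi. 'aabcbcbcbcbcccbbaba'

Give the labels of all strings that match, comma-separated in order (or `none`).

iii

i → no match
ii → no match — must end with 'ba'
iii → match
iv → no match
v → no match
vi → no match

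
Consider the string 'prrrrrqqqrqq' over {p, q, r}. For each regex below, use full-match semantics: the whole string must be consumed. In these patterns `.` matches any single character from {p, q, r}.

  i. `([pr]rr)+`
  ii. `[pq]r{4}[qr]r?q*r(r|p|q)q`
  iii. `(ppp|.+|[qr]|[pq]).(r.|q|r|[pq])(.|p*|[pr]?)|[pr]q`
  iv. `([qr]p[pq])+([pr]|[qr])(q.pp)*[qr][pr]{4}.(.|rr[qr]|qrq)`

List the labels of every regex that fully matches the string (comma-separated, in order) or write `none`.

ii, iii

i → no match — must end with 'rr'
ii → match
iii → match
iv → no match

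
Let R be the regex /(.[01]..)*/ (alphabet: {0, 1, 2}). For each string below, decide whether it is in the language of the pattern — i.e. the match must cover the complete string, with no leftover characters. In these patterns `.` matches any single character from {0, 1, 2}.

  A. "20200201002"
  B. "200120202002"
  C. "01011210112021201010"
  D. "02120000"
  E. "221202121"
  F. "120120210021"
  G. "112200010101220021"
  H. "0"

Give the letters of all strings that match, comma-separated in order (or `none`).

A → no match
B → match
C → no match
D → no match
E → no match
F → no match
G → no match
H → no match

B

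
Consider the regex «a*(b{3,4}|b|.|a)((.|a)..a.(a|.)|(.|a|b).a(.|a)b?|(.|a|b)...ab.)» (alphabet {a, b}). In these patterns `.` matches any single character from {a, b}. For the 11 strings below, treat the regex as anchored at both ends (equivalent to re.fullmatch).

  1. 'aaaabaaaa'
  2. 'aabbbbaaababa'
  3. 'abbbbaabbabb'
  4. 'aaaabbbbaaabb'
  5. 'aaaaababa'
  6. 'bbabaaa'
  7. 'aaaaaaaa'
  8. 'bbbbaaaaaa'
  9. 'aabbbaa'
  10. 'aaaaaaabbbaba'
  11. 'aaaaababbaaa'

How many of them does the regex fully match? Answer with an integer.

1 → match
2 → match
3 → match
4 → match
5 → match
6 → match
7 → match
8 → match
9 → match
10 → match
11 → match
Total matched: 11

11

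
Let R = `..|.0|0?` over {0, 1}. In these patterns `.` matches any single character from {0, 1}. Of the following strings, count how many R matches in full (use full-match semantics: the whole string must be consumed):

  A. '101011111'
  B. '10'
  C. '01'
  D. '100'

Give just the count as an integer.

A → no match
B → match
C → match
D → no match
Total matched: 2

2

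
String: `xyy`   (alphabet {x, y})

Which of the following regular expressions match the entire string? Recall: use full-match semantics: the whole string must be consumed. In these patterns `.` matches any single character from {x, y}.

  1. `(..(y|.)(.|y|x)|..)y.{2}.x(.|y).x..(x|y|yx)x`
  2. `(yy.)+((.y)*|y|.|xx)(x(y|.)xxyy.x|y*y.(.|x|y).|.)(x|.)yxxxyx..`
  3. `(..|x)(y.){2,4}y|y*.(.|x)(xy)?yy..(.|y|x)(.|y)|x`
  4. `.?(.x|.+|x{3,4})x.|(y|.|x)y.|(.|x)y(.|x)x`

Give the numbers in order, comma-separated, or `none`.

1 → no match — must end with `x`
2 → no match — must start with `yy`
3 → no match
4 → match

4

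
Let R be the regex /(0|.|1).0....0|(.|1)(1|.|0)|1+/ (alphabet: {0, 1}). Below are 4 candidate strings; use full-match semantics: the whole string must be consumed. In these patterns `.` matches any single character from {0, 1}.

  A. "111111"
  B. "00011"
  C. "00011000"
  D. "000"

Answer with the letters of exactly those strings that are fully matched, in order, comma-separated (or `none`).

A, C

A. "111111" → match
B. "00011" → no match
C. "00011000" → match
D. "000" → no match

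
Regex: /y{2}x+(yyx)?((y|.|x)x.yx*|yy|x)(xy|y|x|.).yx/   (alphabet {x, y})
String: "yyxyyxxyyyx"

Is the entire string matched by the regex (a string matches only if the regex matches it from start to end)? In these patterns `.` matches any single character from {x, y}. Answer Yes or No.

Yes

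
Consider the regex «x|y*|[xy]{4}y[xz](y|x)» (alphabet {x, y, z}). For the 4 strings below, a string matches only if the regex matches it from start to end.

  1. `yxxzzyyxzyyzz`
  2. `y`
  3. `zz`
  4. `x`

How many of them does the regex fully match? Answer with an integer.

2

1 → no match
2 → match
3 → no match
4 → match
Total matched: 2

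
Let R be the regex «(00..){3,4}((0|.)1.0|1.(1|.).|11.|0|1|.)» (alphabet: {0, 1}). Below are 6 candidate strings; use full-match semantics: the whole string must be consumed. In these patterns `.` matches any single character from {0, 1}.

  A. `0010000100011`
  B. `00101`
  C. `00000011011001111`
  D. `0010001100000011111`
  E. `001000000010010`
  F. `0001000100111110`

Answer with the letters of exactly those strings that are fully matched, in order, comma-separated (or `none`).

A → match
B → no match
C → no match
D → match
E → no match
F → match

A, D, F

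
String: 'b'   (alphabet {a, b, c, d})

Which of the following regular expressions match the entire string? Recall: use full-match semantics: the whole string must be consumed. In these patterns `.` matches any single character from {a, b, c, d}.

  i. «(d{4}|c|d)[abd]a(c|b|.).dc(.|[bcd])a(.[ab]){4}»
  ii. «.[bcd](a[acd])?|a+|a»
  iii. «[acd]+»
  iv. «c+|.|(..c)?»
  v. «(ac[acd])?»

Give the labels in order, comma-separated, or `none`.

iv

i → no match
ii → no match
iii → no match
iv → match
v → no match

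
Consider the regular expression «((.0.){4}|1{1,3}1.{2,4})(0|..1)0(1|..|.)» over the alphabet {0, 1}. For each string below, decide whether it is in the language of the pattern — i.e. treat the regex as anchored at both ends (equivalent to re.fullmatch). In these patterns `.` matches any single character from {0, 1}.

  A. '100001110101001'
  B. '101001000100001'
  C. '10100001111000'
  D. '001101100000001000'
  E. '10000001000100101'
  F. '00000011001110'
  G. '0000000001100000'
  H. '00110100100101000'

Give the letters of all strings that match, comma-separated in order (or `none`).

B, D

A → no match
B → match
C → no match
D → match
E → no match
F → no match
G → no match
H → no match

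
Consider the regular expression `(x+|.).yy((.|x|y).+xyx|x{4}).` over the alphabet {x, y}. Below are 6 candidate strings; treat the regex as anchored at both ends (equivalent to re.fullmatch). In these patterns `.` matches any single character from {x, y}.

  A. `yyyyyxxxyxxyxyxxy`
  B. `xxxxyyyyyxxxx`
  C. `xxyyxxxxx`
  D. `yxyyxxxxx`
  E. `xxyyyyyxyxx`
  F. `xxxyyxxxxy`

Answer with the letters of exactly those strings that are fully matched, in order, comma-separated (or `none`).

A → no match
B → no match
C. `xxyyxxxxx` → match
D. `yxyyxxxxx` → match
E. `xxyyyyyxyxx` → match
F. `xxxyyxxxxy` → match

C, D, E, F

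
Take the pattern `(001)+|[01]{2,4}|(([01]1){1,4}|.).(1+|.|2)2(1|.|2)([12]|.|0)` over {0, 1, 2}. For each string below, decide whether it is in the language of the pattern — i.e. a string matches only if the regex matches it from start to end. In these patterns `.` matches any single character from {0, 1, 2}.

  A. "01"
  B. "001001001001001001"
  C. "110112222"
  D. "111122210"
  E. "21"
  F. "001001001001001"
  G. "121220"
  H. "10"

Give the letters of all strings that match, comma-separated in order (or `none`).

A, B, C, D, F, G, H

A. "01" → match
B → match
C. "110112222" → match
D. "111122210" → match
E. "21" → no match
F → match
G. "121220" → match
H. "10" → match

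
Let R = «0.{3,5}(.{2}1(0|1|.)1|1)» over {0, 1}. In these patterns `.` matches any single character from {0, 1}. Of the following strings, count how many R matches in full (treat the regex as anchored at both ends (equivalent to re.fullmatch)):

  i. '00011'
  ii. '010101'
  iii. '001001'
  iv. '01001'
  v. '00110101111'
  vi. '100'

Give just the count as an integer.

i. '00011' → match
ii. '010101' → match
iii. '001001' → match
iv. '01001' → match
v. '00110101111' → match
vi. '100' → no match — must start with '0'
Total matched: 5

5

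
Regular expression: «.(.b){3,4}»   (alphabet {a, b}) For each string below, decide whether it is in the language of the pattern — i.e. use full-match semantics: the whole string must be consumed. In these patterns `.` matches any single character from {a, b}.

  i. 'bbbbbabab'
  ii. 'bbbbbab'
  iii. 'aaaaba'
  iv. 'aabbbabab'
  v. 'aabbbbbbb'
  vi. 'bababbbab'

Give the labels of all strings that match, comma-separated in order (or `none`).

i, ii, iv, v, vi

i → match
ii → match
iii → no match — must end with 'b'
iv → match
v → match
vi → match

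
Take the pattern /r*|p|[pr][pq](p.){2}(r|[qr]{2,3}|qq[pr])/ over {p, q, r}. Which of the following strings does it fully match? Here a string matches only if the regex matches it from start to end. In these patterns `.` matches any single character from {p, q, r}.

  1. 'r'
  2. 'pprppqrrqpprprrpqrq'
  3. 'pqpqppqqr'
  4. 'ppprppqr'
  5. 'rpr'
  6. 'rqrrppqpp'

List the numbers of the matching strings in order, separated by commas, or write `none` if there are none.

1 → match
2 → no match
3 → match
4 → match
5 → no match
6 → no match

1, 3, 4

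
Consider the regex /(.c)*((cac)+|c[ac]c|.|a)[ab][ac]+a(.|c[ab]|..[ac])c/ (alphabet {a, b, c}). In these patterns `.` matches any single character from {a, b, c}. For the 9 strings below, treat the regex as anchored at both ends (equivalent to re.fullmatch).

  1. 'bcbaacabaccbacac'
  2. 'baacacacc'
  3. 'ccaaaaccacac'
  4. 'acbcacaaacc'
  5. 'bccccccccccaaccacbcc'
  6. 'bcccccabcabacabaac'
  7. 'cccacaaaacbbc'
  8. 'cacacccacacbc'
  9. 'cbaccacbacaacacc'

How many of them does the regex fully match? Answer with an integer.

1 → no match
2. 'baacacacc' → match
3. 'ccaaaaccacac' → match
4. 'acbcacaaacc' → no match
5 → match
6 → no match
7 → no match
8 → match
9 → no match
Total matched: 4

4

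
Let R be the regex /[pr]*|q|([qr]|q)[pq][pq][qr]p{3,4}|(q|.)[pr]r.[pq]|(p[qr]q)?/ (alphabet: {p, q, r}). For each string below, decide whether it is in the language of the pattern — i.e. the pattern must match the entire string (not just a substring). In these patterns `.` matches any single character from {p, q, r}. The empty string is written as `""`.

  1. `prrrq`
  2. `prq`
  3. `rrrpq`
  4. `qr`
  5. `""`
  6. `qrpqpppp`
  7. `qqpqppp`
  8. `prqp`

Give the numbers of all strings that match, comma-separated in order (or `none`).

1, 2, 3, 5, 7

1. `prrrq` → match
2. `prq` → match
3. `rrrpq` → match
4. `qr` → no match
5. `""` → match
6. `qrpqpppp` → no match
7. `qqpqppp` → match
8. `prqp` → no match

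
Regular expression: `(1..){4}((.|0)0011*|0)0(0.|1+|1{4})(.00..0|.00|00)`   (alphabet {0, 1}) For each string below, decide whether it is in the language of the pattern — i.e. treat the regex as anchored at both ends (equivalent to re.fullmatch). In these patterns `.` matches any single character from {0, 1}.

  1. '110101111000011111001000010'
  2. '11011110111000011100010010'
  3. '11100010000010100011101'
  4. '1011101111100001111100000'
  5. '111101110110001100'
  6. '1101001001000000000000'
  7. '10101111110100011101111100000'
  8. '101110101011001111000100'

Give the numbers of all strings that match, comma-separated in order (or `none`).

1 → no match
2 → no match
3 → no match
4 → match
5 → match
6 → match
7 → no match
8 → no match

4, 5, 6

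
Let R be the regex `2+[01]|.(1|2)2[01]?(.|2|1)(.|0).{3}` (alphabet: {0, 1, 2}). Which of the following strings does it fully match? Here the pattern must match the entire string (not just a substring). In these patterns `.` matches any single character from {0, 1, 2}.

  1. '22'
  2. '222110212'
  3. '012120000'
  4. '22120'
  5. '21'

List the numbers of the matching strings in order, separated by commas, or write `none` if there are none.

2, 3, 5

1 → no match
2 → match
3 → match
4 → no match
5 → match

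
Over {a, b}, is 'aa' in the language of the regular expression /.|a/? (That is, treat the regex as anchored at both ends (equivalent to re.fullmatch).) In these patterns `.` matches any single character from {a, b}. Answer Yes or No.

No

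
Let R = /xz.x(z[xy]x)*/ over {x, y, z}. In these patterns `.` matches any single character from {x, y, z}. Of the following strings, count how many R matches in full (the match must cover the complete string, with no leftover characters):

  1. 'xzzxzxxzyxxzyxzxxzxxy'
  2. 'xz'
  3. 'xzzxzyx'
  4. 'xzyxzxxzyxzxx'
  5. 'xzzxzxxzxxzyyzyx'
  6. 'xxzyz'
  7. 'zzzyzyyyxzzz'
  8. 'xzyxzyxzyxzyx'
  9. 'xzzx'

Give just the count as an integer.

1 → no match
2 → no match
3 → match
4 → match
5 → no match
6 → no match — must start with 'xz'
7 → no match — must start with 'xz'
8 → match
9 → match
Total matched: 4

4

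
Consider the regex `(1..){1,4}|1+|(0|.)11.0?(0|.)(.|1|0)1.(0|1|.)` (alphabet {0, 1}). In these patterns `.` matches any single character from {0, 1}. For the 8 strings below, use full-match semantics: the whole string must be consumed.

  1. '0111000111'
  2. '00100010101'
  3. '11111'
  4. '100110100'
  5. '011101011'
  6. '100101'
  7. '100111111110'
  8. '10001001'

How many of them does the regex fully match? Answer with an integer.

1 → match
2 → no match
3 → match
4 → match
5 → no match
6 → match
7 → match
8 → no match
Total matched: 5

5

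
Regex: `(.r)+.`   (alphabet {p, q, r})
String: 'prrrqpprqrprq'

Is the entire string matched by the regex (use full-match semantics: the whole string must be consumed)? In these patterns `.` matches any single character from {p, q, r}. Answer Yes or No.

No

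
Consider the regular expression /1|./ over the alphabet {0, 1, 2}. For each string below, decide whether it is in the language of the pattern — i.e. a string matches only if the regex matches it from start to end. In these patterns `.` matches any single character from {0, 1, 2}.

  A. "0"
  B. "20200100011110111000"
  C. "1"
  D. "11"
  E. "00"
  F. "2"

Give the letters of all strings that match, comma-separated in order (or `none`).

A, C, F

A → match
B → no match
C → match
D → no match
E → no match
F → match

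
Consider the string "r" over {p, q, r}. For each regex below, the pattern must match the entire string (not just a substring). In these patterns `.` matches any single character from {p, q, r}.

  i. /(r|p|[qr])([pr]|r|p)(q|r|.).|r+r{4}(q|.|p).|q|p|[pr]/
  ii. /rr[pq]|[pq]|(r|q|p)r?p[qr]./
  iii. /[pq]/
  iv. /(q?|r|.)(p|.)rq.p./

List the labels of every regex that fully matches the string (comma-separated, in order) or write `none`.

i → match
ii → no match
iii → no match
iv → no match

i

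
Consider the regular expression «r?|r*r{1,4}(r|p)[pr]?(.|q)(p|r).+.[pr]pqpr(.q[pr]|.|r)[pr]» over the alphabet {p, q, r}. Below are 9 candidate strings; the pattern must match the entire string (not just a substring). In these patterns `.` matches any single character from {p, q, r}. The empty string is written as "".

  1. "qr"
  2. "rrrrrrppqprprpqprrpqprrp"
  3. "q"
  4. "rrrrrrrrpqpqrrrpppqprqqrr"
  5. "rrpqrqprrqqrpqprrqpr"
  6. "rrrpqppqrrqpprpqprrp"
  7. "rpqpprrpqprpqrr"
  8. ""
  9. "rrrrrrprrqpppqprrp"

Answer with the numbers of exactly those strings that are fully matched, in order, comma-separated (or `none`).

1 → no match
2 → match
3 → no match
4 → match
5 → match
6 → match
7 → match
8 → match
9 → match

2, 4, 5, 6, 7, 8, 9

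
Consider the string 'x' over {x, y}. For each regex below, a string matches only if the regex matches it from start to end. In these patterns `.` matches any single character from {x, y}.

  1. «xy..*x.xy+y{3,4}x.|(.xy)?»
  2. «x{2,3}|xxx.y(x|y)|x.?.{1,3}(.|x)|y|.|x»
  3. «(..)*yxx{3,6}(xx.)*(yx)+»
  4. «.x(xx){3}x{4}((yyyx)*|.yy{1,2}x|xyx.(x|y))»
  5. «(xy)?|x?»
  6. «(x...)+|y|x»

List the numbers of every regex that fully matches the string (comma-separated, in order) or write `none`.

2, 5, 6

1 → no match
2 → match
3 → no match — must end with 'yx'
4 → no match
5 → match
6 → match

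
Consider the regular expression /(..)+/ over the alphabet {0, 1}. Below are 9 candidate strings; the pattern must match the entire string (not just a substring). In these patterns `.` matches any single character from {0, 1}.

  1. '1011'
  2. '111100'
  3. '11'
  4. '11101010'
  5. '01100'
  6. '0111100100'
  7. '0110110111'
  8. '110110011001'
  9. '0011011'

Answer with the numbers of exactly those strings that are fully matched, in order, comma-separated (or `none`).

1 → match
2 → match
3 → match
4 → match
5 → no match
6 → match
7 → match
8 → match
9 → no match

1, 2, 3, 4, 6, 7, 8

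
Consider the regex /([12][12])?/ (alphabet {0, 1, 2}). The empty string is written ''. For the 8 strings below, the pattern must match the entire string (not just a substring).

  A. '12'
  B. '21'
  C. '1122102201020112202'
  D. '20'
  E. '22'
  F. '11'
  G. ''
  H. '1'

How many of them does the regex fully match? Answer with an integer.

A → match
B → match
C → no match
D → no match
E → match
F → match
G → match
H → no match
Total matched: 5

5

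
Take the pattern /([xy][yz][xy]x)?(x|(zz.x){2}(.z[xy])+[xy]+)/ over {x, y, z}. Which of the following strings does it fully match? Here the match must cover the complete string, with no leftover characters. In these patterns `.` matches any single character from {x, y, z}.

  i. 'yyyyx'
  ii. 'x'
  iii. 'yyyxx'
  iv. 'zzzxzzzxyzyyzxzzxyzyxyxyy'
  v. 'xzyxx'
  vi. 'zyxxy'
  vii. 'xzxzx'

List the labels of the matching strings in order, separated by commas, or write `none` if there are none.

i → no match
ii → match
iii → match
iv → match
v → match
vi → no match
vii → no match

ii, iii, iv, v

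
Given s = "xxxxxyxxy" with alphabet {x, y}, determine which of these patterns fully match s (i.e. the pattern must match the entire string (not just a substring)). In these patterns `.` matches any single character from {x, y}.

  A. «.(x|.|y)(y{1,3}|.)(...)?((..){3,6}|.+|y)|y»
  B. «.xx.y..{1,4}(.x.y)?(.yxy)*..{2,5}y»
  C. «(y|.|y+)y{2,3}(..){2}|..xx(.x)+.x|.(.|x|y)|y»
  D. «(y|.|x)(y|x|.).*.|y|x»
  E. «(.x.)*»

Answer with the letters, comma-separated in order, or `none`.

A, D, E

A → match
B → no match
C → no match
D → match
E → match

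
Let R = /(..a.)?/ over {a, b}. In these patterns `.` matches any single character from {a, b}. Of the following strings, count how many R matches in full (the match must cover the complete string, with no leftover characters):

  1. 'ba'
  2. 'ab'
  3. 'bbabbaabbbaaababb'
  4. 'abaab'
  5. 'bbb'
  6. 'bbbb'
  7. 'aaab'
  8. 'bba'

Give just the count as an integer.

1 → no match
2 → no match
3 → no match
4 → no match
5 → no match
6 → no match
7 → match
8 → no match
Total matched: 1

1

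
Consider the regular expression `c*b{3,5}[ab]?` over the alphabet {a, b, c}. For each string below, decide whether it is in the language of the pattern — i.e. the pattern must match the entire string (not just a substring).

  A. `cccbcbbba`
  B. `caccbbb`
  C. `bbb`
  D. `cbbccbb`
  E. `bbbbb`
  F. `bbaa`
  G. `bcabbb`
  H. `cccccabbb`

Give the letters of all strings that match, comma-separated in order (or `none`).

A. `cccbcbbba` → no match
B. `caccbbb` → no match
C. `bbb` → match
D. `cbbccbb` → no match
E. `bbbbb` → match
F. `bbaa` → no match
G. `bcabbb` → no match
H. `cccccabbb` → no match

C, E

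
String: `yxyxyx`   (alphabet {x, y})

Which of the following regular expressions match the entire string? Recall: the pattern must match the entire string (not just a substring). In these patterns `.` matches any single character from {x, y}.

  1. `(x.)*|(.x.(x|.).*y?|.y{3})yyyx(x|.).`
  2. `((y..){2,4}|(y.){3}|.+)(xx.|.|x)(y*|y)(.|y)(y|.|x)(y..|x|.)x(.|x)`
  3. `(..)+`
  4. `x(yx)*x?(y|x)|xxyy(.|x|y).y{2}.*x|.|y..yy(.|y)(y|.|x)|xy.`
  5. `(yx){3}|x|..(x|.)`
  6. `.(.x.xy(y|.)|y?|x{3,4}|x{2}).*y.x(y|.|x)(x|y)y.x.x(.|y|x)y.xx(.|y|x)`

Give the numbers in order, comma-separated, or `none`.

1 → no match
2 → no match
3 → match
4 → no match
5 → match
6 → no match

3, 5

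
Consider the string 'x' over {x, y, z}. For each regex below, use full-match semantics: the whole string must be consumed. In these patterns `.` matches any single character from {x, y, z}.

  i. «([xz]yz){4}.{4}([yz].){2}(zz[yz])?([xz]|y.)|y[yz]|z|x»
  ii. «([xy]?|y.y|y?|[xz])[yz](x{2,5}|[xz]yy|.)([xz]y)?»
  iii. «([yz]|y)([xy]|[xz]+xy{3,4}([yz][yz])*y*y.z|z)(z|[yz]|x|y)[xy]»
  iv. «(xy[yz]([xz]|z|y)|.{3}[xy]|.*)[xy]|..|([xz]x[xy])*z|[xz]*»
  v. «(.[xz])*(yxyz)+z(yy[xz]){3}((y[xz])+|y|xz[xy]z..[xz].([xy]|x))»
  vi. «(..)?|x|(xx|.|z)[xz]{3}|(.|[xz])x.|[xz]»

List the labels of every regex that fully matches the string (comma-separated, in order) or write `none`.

i → match
ii → no match
iii → no match
iv → match
v → no match
vi → match

i, iv, vi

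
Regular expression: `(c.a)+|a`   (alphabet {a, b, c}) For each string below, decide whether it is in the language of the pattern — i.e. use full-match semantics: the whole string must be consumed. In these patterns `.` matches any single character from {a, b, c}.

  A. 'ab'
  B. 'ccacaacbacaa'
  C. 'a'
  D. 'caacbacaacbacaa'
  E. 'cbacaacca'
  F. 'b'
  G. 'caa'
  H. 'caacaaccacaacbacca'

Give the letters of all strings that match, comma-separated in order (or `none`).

B, C, D, E, G, H

A. 'ab' → no match — must end with 'a'
B. 'ccacaacbacaa' → match
C. 'a' → match
D → match
E. 'cbacaacca' → match
F. 'b' → no match — must end with 'a'
G. 'caa' → match
H → match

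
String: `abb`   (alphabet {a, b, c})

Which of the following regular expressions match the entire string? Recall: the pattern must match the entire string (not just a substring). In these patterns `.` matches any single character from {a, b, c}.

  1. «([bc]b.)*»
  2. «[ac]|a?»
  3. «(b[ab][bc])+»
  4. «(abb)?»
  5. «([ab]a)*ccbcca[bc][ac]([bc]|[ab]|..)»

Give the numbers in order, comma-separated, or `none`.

4

1 → no match
2 → no match
3 → no match — must start with `b`
4 → match
5 → no match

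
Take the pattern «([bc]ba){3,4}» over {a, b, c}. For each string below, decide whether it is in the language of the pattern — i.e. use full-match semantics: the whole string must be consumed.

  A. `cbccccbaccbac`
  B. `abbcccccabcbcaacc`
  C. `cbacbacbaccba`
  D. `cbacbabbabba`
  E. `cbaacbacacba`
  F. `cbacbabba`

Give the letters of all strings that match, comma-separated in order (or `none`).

D, F

A → no match — must end with `ba`
B → no match — must end with `ba`
C → no match
D. `cbacbabbabba` → match
E. `cbaacbacacba` → no match
F. `cbacbabba` → match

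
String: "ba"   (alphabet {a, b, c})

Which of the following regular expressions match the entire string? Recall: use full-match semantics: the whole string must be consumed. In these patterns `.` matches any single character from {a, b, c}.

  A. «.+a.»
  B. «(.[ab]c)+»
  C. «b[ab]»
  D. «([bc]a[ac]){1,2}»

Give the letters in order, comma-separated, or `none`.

C

A → no match
B → no match — must end with "c"
C → match
D → no match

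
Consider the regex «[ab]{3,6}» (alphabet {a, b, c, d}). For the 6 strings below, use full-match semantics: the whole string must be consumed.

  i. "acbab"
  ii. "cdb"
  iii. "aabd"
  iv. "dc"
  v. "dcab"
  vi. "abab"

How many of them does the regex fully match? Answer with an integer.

1

i → no match
ii → no match
iii → no match
iv → no match
v → no match
vi → match
Total matched: 1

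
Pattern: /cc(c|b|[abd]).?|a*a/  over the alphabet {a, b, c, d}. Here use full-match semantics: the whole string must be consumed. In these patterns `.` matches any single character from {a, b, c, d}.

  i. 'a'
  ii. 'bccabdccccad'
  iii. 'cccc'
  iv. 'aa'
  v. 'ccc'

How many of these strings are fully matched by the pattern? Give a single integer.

i → match
ii → no match
iii → match
iv → match
v → match
Total matched: 4

4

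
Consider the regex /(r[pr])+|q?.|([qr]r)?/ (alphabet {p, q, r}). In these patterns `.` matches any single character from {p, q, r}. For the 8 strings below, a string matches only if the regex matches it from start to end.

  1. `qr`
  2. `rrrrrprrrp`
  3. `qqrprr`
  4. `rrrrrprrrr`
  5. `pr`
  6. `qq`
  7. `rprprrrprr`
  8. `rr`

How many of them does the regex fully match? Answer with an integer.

6

1. `qr` → match
2. `rrrrrprrrp` → match
3. `qqrprr` → no match
4. `rrrrrprrrr` → match
5. `pr` → no match
6. `qq` → match
7. `rprprrrprr` → match
8. `rr` → match
Total matched: 6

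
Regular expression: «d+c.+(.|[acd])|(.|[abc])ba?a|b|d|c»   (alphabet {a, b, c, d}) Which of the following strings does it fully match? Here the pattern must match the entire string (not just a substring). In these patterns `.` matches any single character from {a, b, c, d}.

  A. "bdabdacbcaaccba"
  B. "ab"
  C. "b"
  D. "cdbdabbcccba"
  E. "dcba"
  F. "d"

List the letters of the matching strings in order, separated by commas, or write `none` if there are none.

C, E, F

A → no match
B → no match
C → match
D → no match
E → match
F → match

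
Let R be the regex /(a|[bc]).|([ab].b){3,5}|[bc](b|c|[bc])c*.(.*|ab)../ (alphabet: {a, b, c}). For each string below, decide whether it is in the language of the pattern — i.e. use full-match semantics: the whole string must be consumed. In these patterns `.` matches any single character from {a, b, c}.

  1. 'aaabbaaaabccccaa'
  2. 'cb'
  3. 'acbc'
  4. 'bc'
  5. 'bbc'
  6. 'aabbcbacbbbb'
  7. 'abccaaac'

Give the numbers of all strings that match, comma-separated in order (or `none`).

1 → no match
2 → match
3 → no match
4 → match
5 → no match
6 → match
7 → no match

2, 4, 6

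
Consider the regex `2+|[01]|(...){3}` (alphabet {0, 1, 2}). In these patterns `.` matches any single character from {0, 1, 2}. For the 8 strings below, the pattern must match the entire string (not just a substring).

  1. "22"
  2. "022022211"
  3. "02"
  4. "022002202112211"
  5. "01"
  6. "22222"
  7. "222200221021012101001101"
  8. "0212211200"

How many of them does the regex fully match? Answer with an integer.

3

1 → match
2 → match
3 → no match
4 → no match
5 → no match
6 → match
7 → no match
8 → no match
Total matched: 3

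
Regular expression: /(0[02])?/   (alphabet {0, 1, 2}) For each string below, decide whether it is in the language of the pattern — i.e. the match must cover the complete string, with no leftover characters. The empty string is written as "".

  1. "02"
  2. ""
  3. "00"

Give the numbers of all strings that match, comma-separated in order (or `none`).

1, 2, 3

1. "02" → match
2. "" → match
3. "00" → match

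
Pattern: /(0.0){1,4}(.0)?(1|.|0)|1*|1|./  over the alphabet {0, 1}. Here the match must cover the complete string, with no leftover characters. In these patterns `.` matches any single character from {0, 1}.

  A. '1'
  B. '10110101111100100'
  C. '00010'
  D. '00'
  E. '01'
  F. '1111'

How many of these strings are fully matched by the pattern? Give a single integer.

A → match
B → no match
C → no match
D → no match
E → no match
F → match
Total matched: 2

2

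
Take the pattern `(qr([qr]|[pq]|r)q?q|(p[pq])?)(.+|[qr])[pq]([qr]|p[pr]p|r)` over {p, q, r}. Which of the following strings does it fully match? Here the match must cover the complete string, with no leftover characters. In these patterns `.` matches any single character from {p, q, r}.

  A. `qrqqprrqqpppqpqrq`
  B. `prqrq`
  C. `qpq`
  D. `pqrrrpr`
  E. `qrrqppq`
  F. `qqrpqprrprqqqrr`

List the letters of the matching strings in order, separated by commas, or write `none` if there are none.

A → no match
B → no match
C → match
D → match
E → match
F → no match

C, D, E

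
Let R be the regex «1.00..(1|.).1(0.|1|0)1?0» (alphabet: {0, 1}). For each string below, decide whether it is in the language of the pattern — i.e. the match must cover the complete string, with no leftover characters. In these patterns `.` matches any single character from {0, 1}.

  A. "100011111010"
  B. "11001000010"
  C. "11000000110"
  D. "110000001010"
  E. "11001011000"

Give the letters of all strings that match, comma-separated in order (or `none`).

A, C, D

A. "100011111010" → match
B. "11001000010" → no match
C. "11000000110" → match
D. "110000001010" → match
E. "11001011000" → no match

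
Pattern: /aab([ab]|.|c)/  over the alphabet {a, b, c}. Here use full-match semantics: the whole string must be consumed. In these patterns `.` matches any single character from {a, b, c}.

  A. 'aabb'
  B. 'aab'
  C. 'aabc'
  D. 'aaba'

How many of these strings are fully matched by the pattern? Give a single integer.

3

A. 'aabb' → match
B. 'aab' → no match
C. 'aabc' → match
D. 'aaba' → match
Total matched: 3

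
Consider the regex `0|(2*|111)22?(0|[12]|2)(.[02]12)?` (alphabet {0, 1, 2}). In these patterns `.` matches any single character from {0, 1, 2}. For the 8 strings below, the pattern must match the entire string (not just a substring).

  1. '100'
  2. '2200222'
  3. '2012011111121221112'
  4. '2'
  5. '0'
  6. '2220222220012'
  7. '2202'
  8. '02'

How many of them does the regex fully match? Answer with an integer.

1

1 → no match
2 → no match
3 → no match
4 → no match
5 → match
6 → no match
7 → no match
8 → no match
Total matched: 1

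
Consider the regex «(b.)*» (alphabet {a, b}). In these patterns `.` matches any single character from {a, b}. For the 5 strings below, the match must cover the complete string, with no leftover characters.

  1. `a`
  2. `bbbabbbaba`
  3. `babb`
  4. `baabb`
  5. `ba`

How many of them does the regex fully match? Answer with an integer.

3

1 → no match
2 → match
3 → match
4 → no match
5 → match
Total matched: 3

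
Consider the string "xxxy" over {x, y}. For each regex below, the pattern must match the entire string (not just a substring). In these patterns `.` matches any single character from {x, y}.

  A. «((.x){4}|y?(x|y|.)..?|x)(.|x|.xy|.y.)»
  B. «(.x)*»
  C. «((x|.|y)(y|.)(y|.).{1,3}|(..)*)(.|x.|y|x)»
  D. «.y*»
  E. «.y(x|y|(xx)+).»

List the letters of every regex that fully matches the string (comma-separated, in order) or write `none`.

A → match
B → no match
C → match
D → no match
E → no match

A, C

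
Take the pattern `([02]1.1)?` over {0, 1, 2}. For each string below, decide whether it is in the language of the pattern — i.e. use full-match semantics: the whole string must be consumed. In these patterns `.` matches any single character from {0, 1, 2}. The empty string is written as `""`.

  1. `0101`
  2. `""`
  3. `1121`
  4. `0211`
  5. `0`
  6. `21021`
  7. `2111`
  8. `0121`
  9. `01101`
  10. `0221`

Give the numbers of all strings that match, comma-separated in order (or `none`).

1, 2, 7, 8

1 → match
2 → match
3 → no match
4 → no match
5 → no match
6 → no match
7 → match
8 → match
9 → no match
10 → no match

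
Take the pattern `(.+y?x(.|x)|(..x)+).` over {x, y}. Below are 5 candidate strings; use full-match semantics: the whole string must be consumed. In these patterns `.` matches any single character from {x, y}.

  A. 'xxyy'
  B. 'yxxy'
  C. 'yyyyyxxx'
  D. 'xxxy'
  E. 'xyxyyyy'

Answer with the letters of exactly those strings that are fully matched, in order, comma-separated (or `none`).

A → match
B → match
C → match
D → match
E → no match

A, B, C, D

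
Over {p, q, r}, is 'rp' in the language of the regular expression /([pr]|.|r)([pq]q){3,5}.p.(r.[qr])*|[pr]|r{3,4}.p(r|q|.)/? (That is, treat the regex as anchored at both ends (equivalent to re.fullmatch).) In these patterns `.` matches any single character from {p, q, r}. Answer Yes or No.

No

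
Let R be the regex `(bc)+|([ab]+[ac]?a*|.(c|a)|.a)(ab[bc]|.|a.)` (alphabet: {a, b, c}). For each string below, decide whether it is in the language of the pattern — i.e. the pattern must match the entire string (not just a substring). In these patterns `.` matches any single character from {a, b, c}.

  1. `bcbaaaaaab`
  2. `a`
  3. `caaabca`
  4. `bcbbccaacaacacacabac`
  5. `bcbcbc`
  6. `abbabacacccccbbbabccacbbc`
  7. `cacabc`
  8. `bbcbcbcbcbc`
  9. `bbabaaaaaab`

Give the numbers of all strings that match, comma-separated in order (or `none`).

1. `bcbaaaaaab` → no match
2. `a` → no match
3. `caaabca` → no match
4 → no match
5. `bcbcbc` → match
6 → no match
7. `cacabc` → no match
8. `bbcbcbcbcbc` → no match
9. `bbabaaaaaab` → match

5, 9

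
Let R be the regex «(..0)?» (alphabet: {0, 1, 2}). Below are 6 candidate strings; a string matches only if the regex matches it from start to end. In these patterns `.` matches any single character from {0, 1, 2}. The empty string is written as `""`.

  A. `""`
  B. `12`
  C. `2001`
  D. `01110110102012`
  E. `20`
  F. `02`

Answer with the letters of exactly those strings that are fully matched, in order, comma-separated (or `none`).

A

A → match
B → no match
C → no match
D → no match
E → no match
F → no match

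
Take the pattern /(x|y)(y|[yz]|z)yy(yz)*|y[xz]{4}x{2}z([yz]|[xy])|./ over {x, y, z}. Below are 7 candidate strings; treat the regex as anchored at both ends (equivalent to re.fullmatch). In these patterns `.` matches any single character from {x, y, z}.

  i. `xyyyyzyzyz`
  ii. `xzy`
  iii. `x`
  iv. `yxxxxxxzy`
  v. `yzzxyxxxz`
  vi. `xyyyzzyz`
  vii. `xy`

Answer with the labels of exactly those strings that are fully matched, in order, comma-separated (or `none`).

i, iii, iv

i → match
ii → no match
iii → match
iv → match
v → no match
vi → no match
vii → no match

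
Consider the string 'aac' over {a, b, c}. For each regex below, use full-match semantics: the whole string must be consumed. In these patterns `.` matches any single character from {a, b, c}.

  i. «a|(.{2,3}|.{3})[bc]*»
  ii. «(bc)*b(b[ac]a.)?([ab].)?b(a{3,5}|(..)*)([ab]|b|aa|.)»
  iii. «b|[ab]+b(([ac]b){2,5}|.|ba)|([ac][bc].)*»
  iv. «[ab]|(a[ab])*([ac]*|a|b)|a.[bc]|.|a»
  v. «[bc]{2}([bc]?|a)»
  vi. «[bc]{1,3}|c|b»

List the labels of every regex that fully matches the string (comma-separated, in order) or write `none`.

i, iv

i → match
ii → no match
iii → no match
iv → match
v → no match
vi → no match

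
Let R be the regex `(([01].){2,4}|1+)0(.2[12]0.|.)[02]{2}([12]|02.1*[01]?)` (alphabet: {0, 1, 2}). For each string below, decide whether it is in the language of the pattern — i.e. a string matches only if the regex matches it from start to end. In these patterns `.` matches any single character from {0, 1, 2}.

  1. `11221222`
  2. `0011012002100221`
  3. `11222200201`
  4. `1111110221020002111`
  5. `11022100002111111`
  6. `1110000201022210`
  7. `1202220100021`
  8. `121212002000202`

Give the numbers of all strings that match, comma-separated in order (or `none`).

4

1. `11221222` → no match
2 → no match
3. `11222200201` → no match
4 → match
5 → no match
6 → no match
7 → no match
8 → no match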